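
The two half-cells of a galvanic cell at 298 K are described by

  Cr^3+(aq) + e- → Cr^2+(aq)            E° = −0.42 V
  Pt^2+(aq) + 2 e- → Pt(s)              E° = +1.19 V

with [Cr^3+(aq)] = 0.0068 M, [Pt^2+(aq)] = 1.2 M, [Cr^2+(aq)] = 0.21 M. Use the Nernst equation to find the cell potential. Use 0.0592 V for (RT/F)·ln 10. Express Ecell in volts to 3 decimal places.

+1.701 V

The Pt²⁺/Pt couple has the more positive E°, so it is the cathode; Cr³⁺/Cr²⁺ is the anode.
E°cell = +1.19 − (−0.42) = +1.61 V, with n = 2 electrons transferred.
For the overall reaction Pt^2+(aq) + 2 Cr^2+(aq) → Pt(s) + 2 Cr^3+(aq), Q = [Cr^3+(aq)]^2 / ([Pt^2+(aq)]·[Cr^2+(aq)]^2) = 0.000874, giving log Q = −3.059.
Applying E = E° − (RT ln10/nF)·log Q gives +1.61 − (0.0592/2)(−3.059) = +1.701 V.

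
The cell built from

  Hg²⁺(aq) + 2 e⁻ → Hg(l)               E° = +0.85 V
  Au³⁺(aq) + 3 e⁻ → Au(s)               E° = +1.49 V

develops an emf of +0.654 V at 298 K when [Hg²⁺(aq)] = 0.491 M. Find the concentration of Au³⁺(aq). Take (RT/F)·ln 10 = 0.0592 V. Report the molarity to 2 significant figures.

The Au³⁺/Au couple has the larger reduction potential, so it is the cathode: E°cell = +1.49 − (+0.85) = +0.64 V and n = 6.
From the Nernst equation, log Q = n(E° − E)/0.0592 = 6·(+0.64 − (+0.654))/0.0592 = −1.419.
Balancing electrons gives 2 Au³⁺(aq) + 3 Hg(l) → 2 Au(s) + 3 Hg²⁺(aq); thus Q = [Hg²⁺(aq)]^3 / [Au³⁺(aq)]^2.
Isolating [Au³⁺(aq)] in Q = 10^{−1.419} yields log [Au³⁺(aq)] = 0.246, i.e. 1.8 M.

1.8 M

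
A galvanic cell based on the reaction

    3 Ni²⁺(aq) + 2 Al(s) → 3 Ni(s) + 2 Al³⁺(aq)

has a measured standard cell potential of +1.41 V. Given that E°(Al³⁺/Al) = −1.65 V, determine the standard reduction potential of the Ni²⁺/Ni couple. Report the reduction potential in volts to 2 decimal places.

In the reaction as written the Ni²⁺/Ni couple is reduced (cathode) and Al³⁺/Al is oxidized (anode), so E°cell = E°(Ni²⁺/Ni) − E°(Al³⁺/Al).
E°(Ni²⁺/Ni) = E°cell + E°(anode) = +1.41 + (−1.65) = −0.24 V.

−0.24 V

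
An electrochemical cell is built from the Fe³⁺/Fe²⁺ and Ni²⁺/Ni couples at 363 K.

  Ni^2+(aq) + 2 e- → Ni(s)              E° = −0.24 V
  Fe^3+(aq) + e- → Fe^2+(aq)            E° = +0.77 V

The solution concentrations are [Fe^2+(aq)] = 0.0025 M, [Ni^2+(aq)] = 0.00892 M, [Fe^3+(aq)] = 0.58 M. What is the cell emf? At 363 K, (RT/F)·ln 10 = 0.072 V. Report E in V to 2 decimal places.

+1.25 V

Since E°(Fe³⁺/Fe²⁺) > E°(Ni²⁺/Ni), Fe³⁺/Fe²⁺ serves as the cathode.
E°cell = E°cat − E°an = +0.77 − (−0.24) = +1.01 V; n = 2.
For the overall reaction 2 Fe^3+(aq) + Ni(s) → 2 Fe^2+(aq) + Ni^2+(aq), Q = ([Fe^2+(aq)]^2·[Ni^2+(aq)]) / [Fe^3+(aq)]^2 = 1.66×10^−7, giving log Q = −6.781.
By the Nernst equation, E = +1.01 − (0.072/2)·(−6.781) = +1.25 V.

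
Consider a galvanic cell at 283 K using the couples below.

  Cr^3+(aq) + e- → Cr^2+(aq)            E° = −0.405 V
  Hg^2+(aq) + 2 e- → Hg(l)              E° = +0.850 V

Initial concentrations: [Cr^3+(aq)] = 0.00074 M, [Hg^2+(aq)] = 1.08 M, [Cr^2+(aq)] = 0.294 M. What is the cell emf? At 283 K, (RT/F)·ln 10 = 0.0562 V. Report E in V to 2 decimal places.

Since E°(Hg²⁺/Hg) > E°(Cr³⁺/Cr²⁺), Hg²⁺/Hg serves as the cathode.
E°cell = E°cat − E°an = +0.850 − (−0.405) = +1.255 V; n = 2.
The balanced reaction is Hg^2+(aq) + 2 Cr^2+(aq) → Hg(l) + 2 Cr^3+(aq), so Q = [Cr^3+(aq)]^2 / ([Hg^2+(aq)]·[Cr^2+(aq)]^2) = 5.87×10^−6 and log Q = −5.232.
E = E° − (0.0562/n)·log Q = +1.255 − (0.0562/2)(−5.232) = +1.40 V.

+1.40 V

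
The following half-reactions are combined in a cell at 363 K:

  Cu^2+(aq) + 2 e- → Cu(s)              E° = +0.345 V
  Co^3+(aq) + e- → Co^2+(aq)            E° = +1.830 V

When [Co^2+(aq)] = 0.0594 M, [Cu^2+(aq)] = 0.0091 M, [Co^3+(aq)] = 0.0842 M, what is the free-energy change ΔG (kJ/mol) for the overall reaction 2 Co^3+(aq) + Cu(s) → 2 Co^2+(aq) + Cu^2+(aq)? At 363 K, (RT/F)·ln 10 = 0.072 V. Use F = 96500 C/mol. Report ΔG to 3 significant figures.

−303 kJ/mol

E°cell = +1.830 − (+0.345) = +1.485 V; the balanced reaction transfers n = 2 electrons.
Here Q = ([Co^2+(aq)]^2·[Cu^2+(aq)]) / [Co^3+(aq)]^2 = 0.00453 (log Q = −2.344), giving E = +1.485 − (0.072/2)·(−2.344) = +1.5694 V.
Finally ΔG = −nFE = −(2)(96500 C/mol)(+1.5694 V) = −303 kJ/mol.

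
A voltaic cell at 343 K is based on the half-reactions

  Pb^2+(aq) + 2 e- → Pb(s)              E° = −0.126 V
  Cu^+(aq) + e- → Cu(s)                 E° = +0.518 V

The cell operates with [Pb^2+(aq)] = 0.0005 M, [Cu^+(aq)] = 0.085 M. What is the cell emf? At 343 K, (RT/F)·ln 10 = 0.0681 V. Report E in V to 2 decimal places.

+0.68 V

Since E°(Cu⁺/Cu) > E°(Pb²⁺/Pb), Cu⁺/Cu serves as the cathode.
The standard potential is +0.518 − (−0.126) = +0.644 V and the balanced reaction transfers n = 2 electrons.
Balancing gives 2 Cu^+(aq) + Pb(s) → 2 Cu(s) + Pb^2+(aq); hence Q = [Pb^2+(aq)] / [Cu^+(aq)]^2 = 0.0692 (log Q = −1.160).
E = E° − (0.0681/n)·log Q = +0.644 − (0.0681/2)(−1.160) = +0.68 V.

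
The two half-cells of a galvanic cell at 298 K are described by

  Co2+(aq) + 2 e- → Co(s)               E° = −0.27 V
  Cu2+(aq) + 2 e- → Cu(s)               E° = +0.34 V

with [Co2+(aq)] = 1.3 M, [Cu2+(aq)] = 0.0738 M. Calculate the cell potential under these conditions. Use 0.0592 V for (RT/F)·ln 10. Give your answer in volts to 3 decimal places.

+0.573 V

Since E°(Cu²⁺/Cu) > E°(Co²⁺/Co), Cu²⁺/Cu serves as the cathode.
The standard potential is +0.34 − (−0.27) = +0.61 V and the balanced reaction transfers n = 2 electrons.
For the overall reaction Cu2+(aq) + Co(s) → Cu(s) + Co2+(aq), Q = [Co2+(aq)] / [Cu2+(aq)] = 17.6, giving log Q = 1.246.
Applying E = E° − (RT ln10/nF)·log Q gives +0.61 − (0.0592/2)(1.246) = +0.573 V.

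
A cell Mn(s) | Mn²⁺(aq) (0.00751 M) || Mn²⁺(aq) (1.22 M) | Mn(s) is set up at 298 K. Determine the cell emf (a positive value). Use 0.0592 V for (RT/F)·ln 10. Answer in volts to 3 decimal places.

For a concentration cell E°cell = 0, since both electrodes use the same couple.
The compartment with the higher Mn²⁺(aq) concentration (1.22 M) acts as the cathode; ions are reduced there and produced at the dilute (0.00751 M) anode.
With n = 2, Ecell = −(0.0592/2)·log([dilute]/[conc]) = −(0.0592/2)·log(0.00751/1.22) = +0.065 V.

0.065 V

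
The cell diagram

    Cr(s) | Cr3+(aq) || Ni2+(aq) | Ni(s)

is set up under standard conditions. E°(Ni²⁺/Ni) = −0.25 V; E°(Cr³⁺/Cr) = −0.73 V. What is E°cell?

+0.48 V

By convention the left-hand electrode in cell notation is the anode (oxidation) and the right-hand electrode is the cathode (reduction).
E°cell = E°(right) − E°(left) = −0.25 − (−0.73) = +0.48 V.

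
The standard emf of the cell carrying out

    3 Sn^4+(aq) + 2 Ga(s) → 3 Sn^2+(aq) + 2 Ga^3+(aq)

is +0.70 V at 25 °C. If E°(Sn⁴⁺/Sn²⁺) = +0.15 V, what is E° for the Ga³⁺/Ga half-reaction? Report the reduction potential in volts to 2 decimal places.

In the reaction as written the Sn⁴⁺/Sn²⁺ couple is reduced (cathode) and Ga³⁺/Ga is oxidized (anode), so E°cell = E°(Sn⁴⁺/Sn²⁺) − E°(Ga³⁺/Ga).
E°(Ga³⁺/Ga) = E°(cathode) − E°cell = +0.15 − (+0.70) = −0.55 V.

−0.55 V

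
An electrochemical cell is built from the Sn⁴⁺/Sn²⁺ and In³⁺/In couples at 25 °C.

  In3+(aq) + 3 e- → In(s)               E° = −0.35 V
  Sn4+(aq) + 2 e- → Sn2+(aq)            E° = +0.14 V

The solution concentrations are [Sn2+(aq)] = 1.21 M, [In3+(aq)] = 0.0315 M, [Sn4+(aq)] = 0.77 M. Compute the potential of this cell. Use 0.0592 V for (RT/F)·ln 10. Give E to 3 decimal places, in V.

The Sn⁴⁺/Sn²⁺ couple has the more positive E°, so it is the cathode; In³⁺/In is the anode.
The standard potential is +0.14 − (−0.35) = +0.49 V and the balanced reaction transfers n = 6 electrons.
The balanced reaction is 3 Sn4+(aq) + 2 In(s) → 3 Sn2+(aq) + 2 In3+(aq), so Q = ([Sn2+(aq)]^3·[In3+(aq)]^2) / [Sn4+(aq)]^3 = 0.00385 and log Q = −2.414.
E = E° − (0.0592/n)·log Q = +0.49 − (0.0592/6)(−2.414) = +0.514 V.

+0.514 V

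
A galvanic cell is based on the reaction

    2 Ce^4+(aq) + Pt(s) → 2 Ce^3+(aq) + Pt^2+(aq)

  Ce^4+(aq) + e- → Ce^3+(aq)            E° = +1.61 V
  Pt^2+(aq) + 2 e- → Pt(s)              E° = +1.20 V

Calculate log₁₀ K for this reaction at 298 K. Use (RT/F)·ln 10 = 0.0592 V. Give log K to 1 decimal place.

The Ce⁴⁺/Ce³⁺ couple is reduced (cathode); E°cell = +1.61 − (+1.20) = +0.41 V with n = 2.
At equilibrium E = 0, so log K = nE°cell / 0.0592 = (2)(+0.41) / 0.0592 = 13.9.

log K = 13.9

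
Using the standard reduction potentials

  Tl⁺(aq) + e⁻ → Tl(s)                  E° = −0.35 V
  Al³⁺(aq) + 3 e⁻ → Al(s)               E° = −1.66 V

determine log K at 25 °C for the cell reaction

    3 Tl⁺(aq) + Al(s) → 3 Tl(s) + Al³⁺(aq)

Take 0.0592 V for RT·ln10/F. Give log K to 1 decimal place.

log K = 66.4

The Tl⁺/Tl couple is reduced (cathode); E°cell = −0.35 − (−1.66) = +1.31 V with n = 3.
At equilibrium E = 0, so log K = nE°cell / 0.0592 = (3)(+1.31) / 0.0592 = 66.4.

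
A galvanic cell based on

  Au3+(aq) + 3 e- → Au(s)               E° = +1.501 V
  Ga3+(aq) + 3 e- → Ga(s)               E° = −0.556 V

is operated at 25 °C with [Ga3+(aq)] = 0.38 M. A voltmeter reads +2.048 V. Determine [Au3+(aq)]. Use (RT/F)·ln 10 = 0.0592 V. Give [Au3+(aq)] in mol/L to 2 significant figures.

0.13 M

Au³⁺/Au is the cathode (higher E°); E°cell = +1.501 − (−0.556) = +2.057 V with n = 3.
Since E = E° − (0.0592/n)·log Q, log Q = n(E° − E)/0.0592 = 0.456.
The balanced reaction is Au3+(aq) + Ga(s) → Au(s) + Ga3+(aq), so Q = [Ga3+(aq)] / [Au3+(aq)].
Isolating [Au3+(aq)] in Q = 10^{0.456} yields log [Au3+(aq)] = −0.876, i.e. 0.13 M.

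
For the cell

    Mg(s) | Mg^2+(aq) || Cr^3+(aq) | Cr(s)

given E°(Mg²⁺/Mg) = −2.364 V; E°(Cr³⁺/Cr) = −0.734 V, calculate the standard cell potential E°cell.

+1.630 V

By convention the left-hand electrode in cell notation is the anode (oxidation) and the right-hand electrode is the cathode (reduction).
E°cell = E°(right) − E°(left) = −0.734 − (−2.364) = +1.630 V.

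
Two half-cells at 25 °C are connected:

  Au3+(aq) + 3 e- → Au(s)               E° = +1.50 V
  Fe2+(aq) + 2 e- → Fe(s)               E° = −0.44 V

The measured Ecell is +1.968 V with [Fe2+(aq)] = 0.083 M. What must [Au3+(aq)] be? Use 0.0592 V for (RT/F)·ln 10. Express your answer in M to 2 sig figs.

With Au³⁺/Au at the cathode and Fe²⁺/Fe at the anode, E°cell = +1.50 − (−0.44) = +1.94 V (n = 6).
Rearranging E = E° − (0.0592/n)·log Q gives log Q = 6(+1.94 − (+1.968))/0.0592 = −2.838.
Balancing electrons gives 2 Au3+(aq) + 3 Fe(s) → 2 Au(s) + 3 Fe2+(aq); thus Q = [Fe2+(aq)]^3 / [Au3+(aq)]^2.
Solving for the unknown gives log [Au3+(aq)] = −0.202, so [Au3+(aq)] ≈ 0.63 M.

0.63 M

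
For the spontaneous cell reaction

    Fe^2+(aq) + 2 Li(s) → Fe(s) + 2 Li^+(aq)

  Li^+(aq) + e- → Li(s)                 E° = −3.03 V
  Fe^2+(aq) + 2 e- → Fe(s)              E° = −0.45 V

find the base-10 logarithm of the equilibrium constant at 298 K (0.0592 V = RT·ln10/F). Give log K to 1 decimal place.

The Fe²⁺/Fe couple is reduced (cathode); E°cell = −0.45 − (−3.03) = +2.58 V with n = 2.
At equilibrium E = 0, so log K = nE°cell / 0.0592 = (2)(+2.58) / 0.0592 = 87.2.

log K = 87.2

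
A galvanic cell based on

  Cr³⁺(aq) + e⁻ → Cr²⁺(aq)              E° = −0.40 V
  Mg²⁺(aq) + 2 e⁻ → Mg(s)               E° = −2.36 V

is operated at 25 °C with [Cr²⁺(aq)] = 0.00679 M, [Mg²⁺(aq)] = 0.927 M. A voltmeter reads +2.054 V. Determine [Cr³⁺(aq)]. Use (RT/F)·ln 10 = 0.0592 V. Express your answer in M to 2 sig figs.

0.25 M

Cr³⁺/Cr²⁺ is the cathode (higher E°); E°cell = −0.40 − (−2.36) = +1.96 V with n = 2.
Rearranging E = E° − (0.0592/n)·log Q gives log Q = 2(+1.96 − (+2.054))/0.0592 = −3.176.
Balancing electrons gives 2 Cr³⁺(aq) + Mg(s) → 2 Cr²⁺(aq) + Mg²⁺(aq); thus Q = ([Cr²⁺(aq)]^2·[Mg²⁺(aq)]) / [Cr³⁺(aq)]^2.
Solving for the unknown gives log [Cr³⁺(aq)] = −0.597, so [Cr³⁺(aq)] ≈ 0.25 M.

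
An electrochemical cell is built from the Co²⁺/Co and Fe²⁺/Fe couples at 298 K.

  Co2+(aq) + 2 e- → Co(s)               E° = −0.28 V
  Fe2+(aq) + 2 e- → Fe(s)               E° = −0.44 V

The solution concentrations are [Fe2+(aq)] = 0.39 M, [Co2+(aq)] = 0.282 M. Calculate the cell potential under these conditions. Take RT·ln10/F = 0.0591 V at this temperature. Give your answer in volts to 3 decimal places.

+0.156 V

The Co²⁺/Co couple has the more positive E°, so it is the cathode; Fe²⁺/Fe is the anode.
E°cell = E°cat − E°an = −0.28 − (−0.44) = +0.16 V; n = 2.
For the overall reaction Co2+(aq) + Fe(s) → Co(s) + Fe2+(aq), Q = [Fe2+(aq)] / [Co2+(aq)] = 1.38, giving log Q = 0.141.
Applying E = E° − (RT ln10/nF)·log Q gives +0.16 − (0.0591/2)(0.141) = +0.156 V.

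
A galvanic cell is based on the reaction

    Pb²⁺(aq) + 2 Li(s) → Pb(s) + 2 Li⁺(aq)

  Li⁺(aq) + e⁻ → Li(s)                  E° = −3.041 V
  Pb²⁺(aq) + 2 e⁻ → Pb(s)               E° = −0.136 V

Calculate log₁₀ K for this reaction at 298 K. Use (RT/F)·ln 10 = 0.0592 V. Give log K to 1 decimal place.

log K = 98.1

The Pb²⁺/Pb couple is reduced (cathode); E°cell = −0.136 − (−3.041) = +2.905 V with n = 2.
At equilibrium E = 0, so log K = nE°cell / 0.0592 = (2)(+2.905) / 0.0592 = 98.1.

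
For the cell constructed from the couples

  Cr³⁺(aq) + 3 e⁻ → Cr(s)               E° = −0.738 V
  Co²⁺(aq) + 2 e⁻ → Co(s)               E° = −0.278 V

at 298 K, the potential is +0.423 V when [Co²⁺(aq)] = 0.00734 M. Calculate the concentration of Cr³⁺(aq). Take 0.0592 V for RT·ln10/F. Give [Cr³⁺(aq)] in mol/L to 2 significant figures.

The Co²⁺/Co couple has the larger reduction potential, so it is the cathode: E°cell = −0.278 − (−0.738) = +0.460 V and n = 6.
Since E = E° − (0.0592/n)·log Q, log Q = n(E° − E)/0.0592 = 3.750.
The balanced reaction is 3 Co²⁺(aq) + 2 Cr(s) → 3 Co(s) + 2 Cr³⁺(aq), so Q = [Cr³⁺(aq)]^2 / [Co²⁺(aq)]^3.
Substituting the known concentrations and solving, log [Cr³⁺(aq)] = −1.326 and [Cr³⁺(aq)] = 0.047 M.

0.047 M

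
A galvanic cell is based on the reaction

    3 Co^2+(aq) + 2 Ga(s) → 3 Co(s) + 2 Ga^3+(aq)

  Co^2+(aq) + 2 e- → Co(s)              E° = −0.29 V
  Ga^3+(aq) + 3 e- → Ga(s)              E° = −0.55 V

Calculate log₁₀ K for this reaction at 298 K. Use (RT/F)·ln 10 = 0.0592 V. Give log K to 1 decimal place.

The Co²⁺/Co couple is reduced (cathode); E°cell = −0.29 − (−0.55) = +0.26 V with n = 6.
At equilibrium E = 0, so log K = nE°cell / 0.0592 = (6)(+0.26) / 0.0592 = 26.4.

log K = 26.4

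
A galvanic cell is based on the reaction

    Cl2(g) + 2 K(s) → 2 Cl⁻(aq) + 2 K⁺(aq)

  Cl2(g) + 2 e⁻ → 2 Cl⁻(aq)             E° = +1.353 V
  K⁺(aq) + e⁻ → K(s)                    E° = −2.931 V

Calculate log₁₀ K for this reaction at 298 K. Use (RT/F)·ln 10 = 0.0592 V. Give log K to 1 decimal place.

log K = 144.7

The Cl₂/Cl⁻ couple is reduced (cathode); E°cell = +1.353 − (−2.931) = +4.284 V with n = 2.
At equilibrium E = 0, so log K = nE°cell / 0.0592 = (2)(+4.284) / 0.0592 = 144.7.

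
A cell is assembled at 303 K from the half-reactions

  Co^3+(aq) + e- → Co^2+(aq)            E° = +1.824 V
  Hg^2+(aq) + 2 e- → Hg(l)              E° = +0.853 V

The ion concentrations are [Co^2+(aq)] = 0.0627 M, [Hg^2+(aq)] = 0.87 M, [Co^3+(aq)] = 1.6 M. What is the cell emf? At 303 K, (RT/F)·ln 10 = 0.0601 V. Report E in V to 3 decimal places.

+1.057 V

Co³⁺/Co²⁺ is reduced (cathode, E° = +1.824 V) and Hg²⁺/Hg is oxidized (anode).
The standard potential is +1.824 − (+0.853) = +0.971 V and the balanced reaction transfers n = 2 electrons.
For the overall reaction 2 Co^3+(aq) + Hg(l) → 2 Co^2+(aq) + Hg^2+(aq), Q = ([Co^2+(aq)]^2·[Hg^2+(aq)]) / [Co^3+(aq)]^2 = 0.00134, giving log Q = −2.874.
Applying E = E° − (RT ln10/nF)·log Q gives +0.971 − (0.0601/2)(−2.874) = +1.057 V.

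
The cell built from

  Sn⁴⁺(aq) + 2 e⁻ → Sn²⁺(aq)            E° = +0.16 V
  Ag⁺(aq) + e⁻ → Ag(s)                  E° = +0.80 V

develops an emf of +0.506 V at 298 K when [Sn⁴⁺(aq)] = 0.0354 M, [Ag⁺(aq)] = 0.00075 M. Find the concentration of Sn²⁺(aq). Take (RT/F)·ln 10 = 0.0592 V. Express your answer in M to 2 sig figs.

1.9 M

With Ag⁺/Ag at the cathode and Sn⁴⁺/Sn²⁺ at the anode, E°cell = +0.80 − (+0.16) = +0.64 V (n = 2).
From the Nernst equation, log Q = n(E° − E)/0.0592 = 2·(+0.64 − (+0.506))/0.0592 = 4.527.
Balancing electrons gives 2 Ag⁺(aq) + Sn²⁺(aq) → 2 Ag(s) + Sn⁴⁺(aq); thus Q = [Sn⁴⁺(aq)] / ([Ag⁺(aq)]^2·[Sn²⁺(aq)]).
Solving for the unknown gives log [Sn²⁺(aq)] = 0.272, so [Sn²⁺(aq)] ≈ 1.9 M.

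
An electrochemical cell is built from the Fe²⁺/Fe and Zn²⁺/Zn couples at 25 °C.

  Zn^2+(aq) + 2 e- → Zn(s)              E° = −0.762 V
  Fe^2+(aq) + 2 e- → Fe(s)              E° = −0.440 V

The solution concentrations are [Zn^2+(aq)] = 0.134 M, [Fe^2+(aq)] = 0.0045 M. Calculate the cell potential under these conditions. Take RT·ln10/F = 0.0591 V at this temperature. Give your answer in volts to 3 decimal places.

+0.278 V

Since E°(Fe²⁺/Fe) > E°(Zn²⁺/Zn), Fe²⁺/Fe serves as the cathode.
E°cell = −0.440 − (−0.762) = +0.322 V, with n = 2 electrons transferred.
The balanced reaction is Fe^2+(aq) + Zn(s) → Fe(s) + Zn^2+(aq), so Q = [Zn^2+(aq)] / [Fe^2+(aq)] = 29.8 and log Q = 1.474.
E = E° − (0.0591/n)·log Q = +0.322 − (0.0591/2)(1.474) = +0.278 V.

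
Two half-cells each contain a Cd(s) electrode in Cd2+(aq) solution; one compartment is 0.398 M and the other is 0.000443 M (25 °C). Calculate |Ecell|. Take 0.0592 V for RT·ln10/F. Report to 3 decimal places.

For a concentration cell E°cell = 0, since both electrodes use the same couple.
The compartment with the higher Cd2+(aq) concentration (0.398 M) acts as the cathode; ions are reduced there and produced at the dilute (0.000443 M) anode.
With n = 2, Ecell = −(0.0592/2)·log([dilute]/[conc]) = −(0.0592/2)·log(0.000443/0.398) = +0.087 V.

0.087 V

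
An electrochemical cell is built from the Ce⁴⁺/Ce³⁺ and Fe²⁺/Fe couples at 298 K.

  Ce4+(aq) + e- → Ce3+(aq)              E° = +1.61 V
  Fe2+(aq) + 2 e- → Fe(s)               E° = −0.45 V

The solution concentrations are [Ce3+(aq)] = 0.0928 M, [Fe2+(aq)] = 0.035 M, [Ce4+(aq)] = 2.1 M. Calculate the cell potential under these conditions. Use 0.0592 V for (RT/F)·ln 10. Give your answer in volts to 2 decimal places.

The Ce⁴⁺/Ce³⁺ couple has the more positive E°, so it is the cathode; Fe²⁺/Fe is the anode.
E°cell = +1.61 − (−0.45) = +2.06 V, with n = 2 electrons transferred.
Balancing gives 2 Ce4+(aq) + Fe(s) → 2 Ce3+(aq) + Fe2+(aq); hence Q = ([Ce3+(aq)]^2·[Fe2+(aq)]) / [Ce4+(aq)]^2 = 6.83×10^−5 (log Q = −4.165).
Applying E = E° − (RT ln10/nF)·log Q gives +2.06 − (0.0592/2)(−4.165) = +2.18 V.

+2.18 V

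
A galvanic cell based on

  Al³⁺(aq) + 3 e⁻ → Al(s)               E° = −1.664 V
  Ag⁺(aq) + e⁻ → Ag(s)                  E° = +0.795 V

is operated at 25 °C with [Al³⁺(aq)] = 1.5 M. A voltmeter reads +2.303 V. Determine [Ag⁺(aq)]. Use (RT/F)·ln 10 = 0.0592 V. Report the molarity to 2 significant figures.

Ag⁺/Ag is the cathode (higher E°); E°cell = +0.795 − (−1.664) = +2.459 V with n = 3.
Since E = E° − (0.0592/n)·log Q, log Q = n(E° − E)/0.0592 = 7.905.
For 3 Ag⁺(aq) + Al(s) → 3 Ag(s) + Al³⁺(aq), the reaction quotient is Q = [Al³⁺(aq)] / [Ag⁺(aq)]^3.
Isolating [Ag⁺(aq)] in Q = 10^{7.905} yields log [Ag⁺(aq)] = −2.576, i.e. 0.0027 M.

0.0027 M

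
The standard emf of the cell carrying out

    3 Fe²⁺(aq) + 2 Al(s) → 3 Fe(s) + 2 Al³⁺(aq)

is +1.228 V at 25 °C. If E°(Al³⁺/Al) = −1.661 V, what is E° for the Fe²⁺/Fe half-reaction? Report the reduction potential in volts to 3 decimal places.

In the reaction as written the Fe²⁺/Fe couple is reduced (cathode) and Al³⁺/Al is oxidized (anode), so E°cell = E°(Fe²⁺/Fe) − E°(Al³⁺/Al).
E°(Fe²⁺/Fe) = E°cell + E°(anode) = +1.228 + (−1.661) = −0.433 V.

−0.433 V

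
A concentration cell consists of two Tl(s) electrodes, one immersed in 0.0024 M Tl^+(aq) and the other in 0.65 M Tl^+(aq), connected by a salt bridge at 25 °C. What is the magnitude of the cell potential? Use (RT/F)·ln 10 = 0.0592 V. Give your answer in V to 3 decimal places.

For a concentration cell E°cell = 0, since both electrodes use the same couple.
The compartment with the higher Tl^+(aq) concentration (0.65 M) acts as the cathode; ions are reduced there and produced at the dilute (0.0024 M) anode.
With n = 1, Ecell = −(0.0592/1)·log([dilute]/[conc]) = −(0.0592/1)·log(0.0024/0.65) = +0.144 V.

0.144 V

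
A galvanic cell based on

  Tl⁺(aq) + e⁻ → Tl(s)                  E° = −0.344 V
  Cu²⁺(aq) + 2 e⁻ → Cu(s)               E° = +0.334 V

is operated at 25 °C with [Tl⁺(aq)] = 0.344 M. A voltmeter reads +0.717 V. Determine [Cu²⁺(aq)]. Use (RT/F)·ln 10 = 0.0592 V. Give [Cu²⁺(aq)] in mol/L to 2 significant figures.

The Cu²⁺/Cu couple has the larger reduction potential, so it is the cathode: E°cell = +0.334 − (−0.344) = +0.678 V and n = 2.
Rearranging E = E° − (0.0592/n)·log Q gives log Q = 2(+0.678 − (+0.717))/0.0592 = −1.318.
The balanced reaction is Cu²⁺(aq) + 2 Tl(s) → Cu(s) + 2 Tl⁺(aq), so Q = [Tl⁺(aq)]^2 / [Cu²⁺(aq)].
Substituting the known concentrations and solving, log [Cu²⁺(aq)] = 0.391 and [Cu²⁺(aq)] = 2.5 M.

2.5 M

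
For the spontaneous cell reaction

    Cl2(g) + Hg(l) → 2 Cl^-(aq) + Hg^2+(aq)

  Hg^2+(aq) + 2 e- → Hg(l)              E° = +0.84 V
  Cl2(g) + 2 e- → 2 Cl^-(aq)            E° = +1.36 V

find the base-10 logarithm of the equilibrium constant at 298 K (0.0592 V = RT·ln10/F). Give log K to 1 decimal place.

log K = 17.6

The Cl₂/Cl⁻ couple is reduced (cathode); E°cell = +1.36 − (+0.84) = +0.52 V with n = 2.
At equilibrium E = 0, so log K = nE°cell / 0.0592 = (2)(+0.52) / 0.0592 = 17.6.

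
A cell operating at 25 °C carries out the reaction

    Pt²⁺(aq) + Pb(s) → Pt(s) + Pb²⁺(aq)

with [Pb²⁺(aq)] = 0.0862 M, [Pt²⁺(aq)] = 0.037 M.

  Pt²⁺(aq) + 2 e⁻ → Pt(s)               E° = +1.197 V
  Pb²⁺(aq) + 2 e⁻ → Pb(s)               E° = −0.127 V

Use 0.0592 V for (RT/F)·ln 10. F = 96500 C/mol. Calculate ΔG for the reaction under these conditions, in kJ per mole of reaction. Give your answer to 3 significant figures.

E°cell = +1.197 − (−0.127) = +1.324 V; the balanced reaction transfers n = 2 electrons.
Here Q = [Pb²⁺(aq)] / [Pt²⁺(aq)] = 2.33 (log Q = 0.367), giving E = +1.324 − (0.0592/2)·(0.367) = +1.3131 V.
Then ΔG = −nFE = −2 × 96500 × +1.3131 J/mol = −253 kJ/mol.

−253 kJ/mol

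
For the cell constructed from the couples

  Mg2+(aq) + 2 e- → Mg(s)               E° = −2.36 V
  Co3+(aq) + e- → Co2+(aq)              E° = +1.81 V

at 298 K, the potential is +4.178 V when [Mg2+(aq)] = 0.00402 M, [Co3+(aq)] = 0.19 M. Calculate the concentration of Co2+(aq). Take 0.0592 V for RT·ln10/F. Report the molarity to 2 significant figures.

2.2 M

Co³⁺/Co²⁺ is the cathode (higher E°); E°cell = +1.81 − (−2.36) = +4.17 V with n = 2.
Rearranging E = E° − (0.0592/n)·log Q gives log Q = 2(+4.17 − (+4.178))/0.0592 = −0.270.
Balancing electrons gives 2 Co3+(aq) + Mg(s) → 2 Co2+(aq) + Mg2+(aq); thus Q = ([Co2+(aq)]^2·[Mg2+(aq)]) / [Co3+(aq)]^2.
Substituting the known concentrations and solving, log [Co2+(aq)] = 0.342 and [Co2+(aq)] = 2.2 M.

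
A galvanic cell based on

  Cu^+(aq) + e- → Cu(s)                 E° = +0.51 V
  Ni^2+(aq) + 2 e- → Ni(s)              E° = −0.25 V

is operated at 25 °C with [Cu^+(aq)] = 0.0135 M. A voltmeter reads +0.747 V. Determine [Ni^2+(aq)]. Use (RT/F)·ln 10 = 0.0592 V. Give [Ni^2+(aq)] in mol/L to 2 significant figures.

0.00050 M

Cu⁺/Cu is the cathode (higher E°); E°cell = +0.51 − (−0.25) = +0.76 V with n = 2.
From the Nernst equation, log Q = n(E° − E)/0.0592 = 2·(+0.76 − (+0.747))/0.0592 = 0.439.
For 2 Cu^+(aq) + Ni(s) → 2 Cu(s) + Ni^2+(aq), the reaction quotient is Q = [Ni^2+(aq)] / [Cu^+(aq)]^2.
Isolating [Ni^2+(aq)] in Q = 10^{0.439} yields log [Ni^2+(aq)] = −3.300, i.e. 0.00050 M.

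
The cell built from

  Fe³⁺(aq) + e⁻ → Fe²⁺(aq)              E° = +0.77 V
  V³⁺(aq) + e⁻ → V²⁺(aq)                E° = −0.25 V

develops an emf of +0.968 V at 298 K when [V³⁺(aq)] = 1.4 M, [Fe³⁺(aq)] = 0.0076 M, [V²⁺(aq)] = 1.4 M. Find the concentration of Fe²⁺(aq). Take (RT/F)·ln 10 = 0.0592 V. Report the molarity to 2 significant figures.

Fe³⁺/Fe²⁺ is the cathode (higher E°); E°cell = +0.77 − (−0.25) = +1.02 V with n = 1.
Rearranging E = E° − (0.0592/n)·log Q gives log Q = 1(+1.02 − (+0.968))/0.0592 = 0.878.
The balanced reaction is Fe³⁺(aq) + V²⁺(aq) → Fe²⁺(aq) + V³⁺(aq), so Q = ([Fe²⁺(aq)]·[V³⁺(aq)]) / ([Fe³⁺(aq)]·[V²⁺(aq)]).
Substituting the known concentrations and solving, log [Fe²⁺(aq)] = −1.241 and [Fe²⁺(aq)] = 0.057 M.

0.057 M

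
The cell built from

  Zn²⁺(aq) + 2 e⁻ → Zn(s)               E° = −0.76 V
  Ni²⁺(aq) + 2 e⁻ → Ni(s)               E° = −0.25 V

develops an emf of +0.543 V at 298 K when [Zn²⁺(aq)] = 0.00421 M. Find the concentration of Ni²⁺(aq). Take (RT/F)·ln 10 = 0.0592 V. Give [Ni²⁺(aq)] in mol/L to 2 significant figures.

Ni²⁺/Ni is the cathode (higher E°); E°cell = −0.25 − (−0.76) = +0.51 V with n = 2.
Rearranging E = E° − (0.0592/n)·log Q gives log Q = 2(+0.51 − (+0.543))/0.0592 = −1.115.
For Ni²⁺(aq) + Zn(s) → Ni(s) + Zn²⁺(aq), the reaction quotient is Q = [Zn²⁺(aq)] / [Ni²⁺(aq)].
Substituting the known concentrations and solving, log [Ni²⁺(aq)] = −1.261 and [Ni²⁺(aq)] = 0.055 M.

0.055 M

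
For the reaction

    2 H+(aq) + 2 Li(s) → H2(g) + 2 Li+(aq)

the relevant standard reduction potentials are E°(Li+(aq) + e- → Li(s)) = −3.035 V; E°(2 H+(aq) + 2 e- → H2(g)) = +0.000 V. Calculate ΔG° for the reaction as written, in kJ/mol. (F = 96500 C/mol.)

In the reaction as written H+(aq) is reduced, so the 2H⁺/H₂ couple is the cathode and Li⁺/Li is the anode.
E°cell = +0.000 − (−3.035) = +3.035 V; balancing electrons gives n = 2.
ΔG° = −nFE°cell = −(2)(96500)(+3.035) J/mol = −586 kJ/mol.

−586 kJ/mol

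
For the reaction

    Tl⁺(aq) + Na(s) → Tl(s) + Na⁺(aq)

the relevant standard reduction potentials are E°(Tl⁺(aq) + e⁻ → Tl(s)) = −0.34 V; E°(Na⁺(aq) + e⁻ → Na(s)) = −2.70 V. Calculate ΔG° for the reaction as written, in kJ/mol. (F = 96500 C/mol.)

In the reaction as written Tl⁺(aq) is reduced, so the Tl⁺/Tl couple is the cathode and Na⁺/Na is the anode.
E°cell = −0.34 − (−2.70) = +2.36 V; balancing electrons gives n = 1.
ΔG° = −nFE°cell = −(1)(96500)(+2.36) J/mol = −228 kJ/mol.

−228 kJ/mol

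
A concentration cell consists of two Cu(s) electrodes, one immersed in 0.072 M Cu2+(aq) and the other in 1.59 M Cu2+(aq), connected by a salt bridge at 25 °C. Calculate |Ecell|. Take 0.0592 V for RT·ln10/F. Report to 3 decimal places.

0.040 V

For a concentration cell E°cell = 0, since both electrodes use the same couple.
The compartment with the higher Cu2+(aq) concentration (1.59 M) acts as the cathode; ions are reduced there and produced at the dilute (0.072 M) anode.
With n = 2, Ecell = −(0.0592/2)·log([dilute]/[conc]) = −(0.0592/2)·log(0.072/1.59) = +0.040 V.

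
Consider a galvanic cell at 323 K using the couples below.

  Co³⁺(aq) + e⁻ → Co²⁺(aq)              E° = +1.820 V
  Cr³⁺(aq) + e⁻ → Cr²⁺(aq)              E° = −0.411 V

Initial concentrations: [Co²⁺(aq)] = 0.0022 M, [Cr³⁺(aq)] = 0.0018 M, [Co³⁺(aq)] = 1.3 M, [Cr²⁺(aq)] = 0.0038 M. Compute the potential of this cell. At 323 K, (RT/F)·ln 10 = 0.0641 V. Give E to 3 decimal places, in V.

Since E°(Co³⁺/Co²⁺) > E°(Cr³⁺/Cr²⁺), Co³⁺/Co²⁺ serves as the cathode.
E°cell = E°cat − E°an = +1.820 − (−0.411) = +2.231 V; n = 1.
The balanced reaction is Co³⁺(aq) + Cr²⁺(aq) → Co²⁺(aq) + Cr³⁺(aq), so Q = ([Co²⁺(aq)]·[Cr³⁺(aq)]) / ([Co³⁺(aq)]·[Cr²⁺(aq)]) = 0.000802 and log Q = −3.096.
By the Nernst equation, E = +2.231 − (0.0641/1)·(−3.096) = +2.429 V.

+2.429 V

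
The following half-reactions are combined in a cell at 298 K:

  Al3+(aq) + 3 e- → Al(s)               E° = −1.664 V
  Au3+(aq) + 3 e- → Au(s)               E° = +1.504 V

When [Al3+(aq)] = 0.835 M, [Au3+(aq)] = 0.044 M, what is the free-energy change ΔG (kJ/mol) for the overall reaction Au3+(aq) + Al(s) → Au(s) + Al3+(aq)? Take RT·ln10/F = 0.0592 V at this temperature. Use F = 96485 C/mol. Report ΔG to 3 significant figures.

With Au³⁺/Au reduced at the cathode, E°cell = +1.504 − (−1.664) = +3.168 V and n = 3.
Here Q = [Al3+(aq)] / [Au3+(aq)] = 19 (log Q = 1.278), giving E = +3.168 − (0.0592/3)·(1.278) = +3.1428 V.
Then ΔG = −nFE = −3 × 96485 × +3.1428 J/mol = −910 kJ/mol.

−910 kJ/mol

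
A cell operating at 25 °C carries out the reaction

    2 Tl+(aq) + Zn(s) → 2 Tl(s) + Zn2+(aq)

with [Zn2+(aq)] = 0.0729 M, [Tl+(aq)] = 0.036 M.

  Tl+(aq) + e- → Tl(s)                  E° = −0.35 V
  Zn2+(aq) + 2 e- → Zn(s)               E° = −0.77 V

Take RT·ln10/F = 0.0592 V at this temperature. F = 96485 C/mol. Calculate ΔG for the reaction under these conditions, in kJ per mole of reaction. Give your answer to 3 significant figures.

−71.1 kJ/mol

E°cell = −0.35 − (−0.77) = +0.42 V; the balanced reaction transfers n = 2 electrons.
Q = [Zn2+(aq)] / [Tl+(aq)]^2 = 56.3, so log Q = 1.750 and E = +0.42 − (0.0592/2)(1.750) = +0.3682 V.
Then ΔG = −nFE = −2 × 96485 × +0.3682 J/mol = −71.1 kJ/mol.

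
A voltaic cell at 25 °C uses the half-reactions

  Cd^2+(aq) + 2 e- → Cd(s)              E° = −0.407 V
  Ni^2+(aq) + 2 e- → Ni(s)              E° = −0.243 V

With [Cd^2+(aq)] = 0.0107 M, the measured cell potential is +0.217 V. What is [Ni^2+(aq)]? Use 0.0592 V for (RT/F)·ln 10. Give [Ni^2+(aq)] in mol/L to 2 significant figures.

The Ni²⁺/Ni couple has the larger reduction potential, so it is the cathode: E°cell = −0.243 − (−0.407) = +0.164 V and n = 2.
Rearranging E = E° − (0.0592/n)·log Q gives log Q = 2(+0.164 − (+0.217))/0.0592 = −1.791.
For Ni^2+(aq) + Cd(s) → Ni(s) + Cd^2+(aq), the reaction quotient is Q = [Cd^2+(aq)] / [Ni^2+(aq)].
Solving for the unknown gives log [Ni^2+(aq)] = −0.180, so [Ni^2+(aq)] ≈ 0.66 M.

0.66 M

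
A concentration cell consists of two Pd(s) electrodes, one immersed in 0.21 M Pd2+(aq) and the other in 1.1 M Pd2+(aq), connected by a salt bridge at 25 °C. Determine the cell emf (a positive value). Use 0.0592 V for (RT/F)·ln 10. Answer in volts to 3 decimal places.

0.021 V

For a concentration cell E°cell = 0, since both electrodes use the same couple.
The compartment with the higher Pd2+(aq) concentration (1.1 M) acts as the cathode; ions are reduced there and produced at the dilute (0.21 M) anode.
With n = 2, Ecell = −(0.0592/2)·log([dilute]/[conc]) = −(0.0592/2)·log(0.21/1.1) = +0.021 V.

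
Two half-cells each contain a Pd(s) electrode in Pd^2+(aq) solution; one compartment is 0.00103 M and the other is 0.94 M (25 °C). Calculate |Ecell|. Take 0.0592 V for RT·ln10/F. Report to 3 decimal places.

For a concentration cell E°cell = 0, since both electrodes use the same couple.
The compartment with the higher Pd^2+(aq) concentration (0.94 M) acts as the cathode; ions are reduced there and produced at the dilute (0.00103 M) anode.
With n = 2, Ecell = −(0.0592/2)·log([dilute]/[conc]) = −(0.0592/2)·log(0.00103/0.94) = +0.088 V.

0.088 V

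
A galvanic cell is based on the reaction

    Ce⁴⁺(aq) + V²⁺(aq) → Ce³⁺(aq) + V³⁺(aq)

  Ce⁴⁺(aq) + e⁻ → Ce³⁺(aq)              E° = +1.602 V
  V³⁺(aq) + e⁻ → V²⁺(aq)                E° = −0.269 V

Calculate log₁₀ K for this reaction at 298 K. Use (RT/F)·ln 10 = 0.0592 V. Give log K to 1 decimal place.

log K = 31.6

The Ce⁴⁺/Ce³⁺ couple is reduced (cathode); E°cell = +1.602 − (−0.269) = +1.871 V with n = 1.
At equilibrium E = 0, so log K = nE°cell / 0.0592 = (1)(+1.871) / 0.0592 = 31.6.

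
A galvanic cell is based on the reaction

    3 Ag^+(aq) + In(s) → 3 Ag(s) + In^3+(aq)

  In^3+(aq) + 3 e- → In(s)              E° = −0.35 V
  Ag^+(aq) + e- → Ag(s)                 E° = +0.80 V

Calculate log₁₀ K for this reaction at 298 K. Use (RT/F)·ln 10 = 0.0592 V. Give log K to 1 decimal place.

log K = 58.3

The Ag⁺/Ag couple is reduced (cathode); E°cell = +0.80 − (−0.35) = +1.15 V with n = 3.
At equilibrium E = 0, so log K = nE°cell / 0.0592 = (3)(+1.15) / 0.0592 = 58.3.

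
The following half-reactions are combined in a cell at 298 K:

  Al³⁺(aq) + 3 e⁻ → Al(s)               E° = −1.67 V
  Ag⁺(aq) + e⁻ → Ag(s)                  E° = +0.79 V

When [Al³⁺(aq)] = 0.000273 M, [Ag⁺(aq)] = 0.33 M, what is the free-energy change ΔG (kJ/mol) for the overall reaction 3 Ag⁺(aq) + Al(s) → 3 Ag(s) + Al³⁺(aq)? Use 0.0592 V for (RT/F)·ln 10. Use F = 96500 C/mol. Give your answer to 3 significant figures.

E°cell = +0.79 − (−1.67) = +2.46 V; the balanced reaction transfers n = 3 electrons.
The reaction quotient is [Al³⁺(aq)] / [Ag⁺(aq)]^3 = 0.0076; by Nernst, E = +2.46 − (0.0592/3)(−2.119) = +2.5018 V.
Finally ΔG = −nFE = −(3)(96500 C/mol)(+2.5018 V) = −724 kJ/mol.

−724 kJ/mol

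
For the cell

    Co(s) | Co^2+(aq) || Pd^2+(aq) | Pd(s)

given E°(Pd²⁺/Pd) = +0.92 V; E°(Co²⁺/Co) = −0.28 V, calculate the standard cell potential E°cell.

By convention the left-hand electrode in cell notation is the anode (oxidation) and the right-hand electrode is the cathode (reduction).
E°cell = E°(right) − E°(left) = +0.92 − (−0.28) = +1.20 V.

+1.20 V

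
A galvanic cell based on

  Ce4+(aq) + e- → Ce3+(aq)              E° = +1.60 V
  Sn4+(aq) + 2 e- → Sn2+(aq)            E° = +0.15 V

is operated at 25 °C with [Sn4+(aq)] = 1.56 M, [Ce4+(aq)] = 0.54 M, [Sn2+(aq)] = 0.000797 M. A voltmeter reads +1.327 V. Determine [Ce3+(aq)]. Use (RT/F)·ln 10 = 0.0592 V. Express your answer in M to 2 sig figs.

Ce⁴⁺/Ce³⁺ is the cathode (higher E°); E°cell = +1.60 − (+0.15) = +1.45 V with n = 2.
Since E = E° − (0.0592/n)·log Q, log Q = n(E° − E)/0.0592 = 4.155.
The balanced reaction is 2 Ce4+(aq) + Sn2+(aq) → 2 Ce3+(aq) + Sn4+(aq), so Q = ([Ce3+(aq)]^2·[Sn4+(aq)]) / ([Ce4+(aq)]^2·[Sn2+(aq)]).
Solving for the unknown gives log [Ce3+(aq)] = 0.164, so [Ce3+(aq)] ≈ 1.5 M.

1.5 M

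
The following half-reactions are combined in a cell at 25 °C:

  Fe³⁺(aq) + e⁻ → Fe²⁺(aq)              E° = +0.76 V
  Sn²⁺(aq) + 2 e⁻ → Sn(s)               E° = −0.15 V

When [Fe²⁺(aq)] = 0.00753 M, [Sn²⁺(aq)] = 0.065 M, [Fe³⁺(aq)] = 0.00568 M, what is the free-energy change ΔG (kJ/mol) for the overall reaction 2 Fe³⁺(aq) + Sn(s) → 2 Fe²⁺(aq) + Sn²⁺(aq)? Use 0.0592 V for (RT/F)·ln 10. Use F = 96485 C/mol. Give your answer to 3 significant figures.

−181 kJ/mol

E°cell = +0.76 − (−0.15) = +0.91 V; the balanced reaction transfers n = 2 electrons.
The reaction quotient is ([Fe²⁺(aq)]^2·[Sn²⁺(aq)]) / [Fe³⁺(aq)]^2 = 0.114; by Nernst, E = +0.91 − (0.0592/2)(−0.942) = +0.9379 V.
Then ΔG = −nFE = −2 × 96485 × +0.9379 J/mol = −181 kJ/mol.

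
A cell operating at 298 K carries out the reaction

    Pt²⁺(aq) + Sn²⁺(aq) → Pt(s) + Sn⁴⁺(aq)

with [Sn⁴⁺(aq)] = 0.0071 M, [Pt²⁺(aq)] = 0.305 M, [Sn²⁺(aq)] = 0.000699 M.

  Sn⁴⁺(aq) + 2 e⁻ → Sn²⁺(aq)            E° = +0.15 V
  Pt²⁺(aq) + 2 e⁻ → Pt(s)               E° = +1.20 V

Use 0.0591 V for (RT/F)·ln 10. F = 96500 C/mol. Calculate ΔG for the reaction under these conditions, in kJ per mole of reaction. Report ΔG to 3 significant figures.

−194 kJ/mol

The standard cell potential is +1.20 − (+0.15) = +1.05 V, with n = 2 electrons in the balanced equation.
Q = [Sn⁴⁺(aq)] / ([Pt²⁺(aq)]·[Sn²⁺(aq)]) = 33.3, so log Q = 1.522 and E = +1.05 − (0.0591/2)(1.522) = +1.0050 V.
Finally ΔG = −nFE = −(2)(96500 C/mol)(+1.0050 V) = −194 kJ/mol.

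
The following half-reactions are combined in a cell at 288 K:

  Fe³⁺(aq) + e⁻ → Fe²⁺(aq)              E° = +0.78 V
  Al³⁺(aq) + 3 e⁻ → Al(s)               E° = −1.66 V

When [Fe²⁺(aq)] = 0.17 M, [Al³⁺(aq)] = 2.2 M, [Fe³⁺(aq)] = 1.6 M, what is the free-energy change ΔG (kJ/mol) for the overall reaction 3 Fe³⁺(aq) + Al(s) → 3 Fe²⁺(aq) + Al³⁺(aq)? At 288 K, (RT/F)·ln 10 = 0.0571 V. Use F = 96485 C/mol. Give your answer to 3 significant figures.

−720 kJ/mol

With Fe³⁺/Fe²⁺ reduced at the cathode, E°cell = +0.78 − (−1.66) = +2.44 V and n = 3.
Here Q = ([Fe²⁺(aq)]^3·[Al³⁺(aq)]) / [Fe³⁺(aq)]^3 = 0.00264 (log Q = −2.579), giving E = +2.44 − (0.0571/3)·(−2.579) = +2.4891 V.
Finally ΔG = −nFE = −(3)(96485 C/mol)(+2.4891 V) = −720 kJ/mol.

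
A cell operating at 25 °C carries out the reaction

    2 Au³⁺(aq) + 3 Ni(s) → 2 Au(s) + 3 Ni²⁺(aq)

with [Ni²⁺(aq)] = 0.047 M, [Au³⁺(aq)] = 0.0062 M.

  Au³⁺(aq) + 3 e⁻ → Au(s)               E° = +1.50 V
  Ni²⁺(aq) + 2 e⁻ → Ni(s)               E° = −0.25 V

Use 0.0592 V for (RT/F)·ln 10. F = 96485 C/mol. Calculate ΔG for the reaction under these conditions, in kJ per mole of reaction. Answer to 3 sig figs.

E°cell = +1.50 − (−0.25) = +1.75 V; the balanced reaction transfers n = 6 electrons.
The reaction quotient is [Ni²⁺(aq)]^3 / [Au³⁺(aq)]^2 = 2.7; by Nernst, E = +1.75 − (0.0592/6)(0.432) = +1.7457 V.
ΔG = −nFE = −(6)(96485)(+1.7457) J/mol = −1010 kJ/mol.

−1010 kJ/mol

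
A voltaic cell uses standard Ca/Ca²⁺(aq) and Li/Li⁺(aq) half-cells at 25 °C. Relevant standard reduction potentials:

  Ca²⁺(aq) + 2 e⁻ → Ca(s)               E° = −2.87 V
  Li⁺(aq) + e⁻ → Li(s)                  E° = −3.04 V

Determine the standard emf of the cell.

The Ca²⁺/Ca couple has the higher E°, so Ca ion is reduced (cathode) and Li is oxidized (anode).
E°cell = E°(cathode) − E°(anode) = −2.87 − (−3.04) = +0.17 V.

+0.17 V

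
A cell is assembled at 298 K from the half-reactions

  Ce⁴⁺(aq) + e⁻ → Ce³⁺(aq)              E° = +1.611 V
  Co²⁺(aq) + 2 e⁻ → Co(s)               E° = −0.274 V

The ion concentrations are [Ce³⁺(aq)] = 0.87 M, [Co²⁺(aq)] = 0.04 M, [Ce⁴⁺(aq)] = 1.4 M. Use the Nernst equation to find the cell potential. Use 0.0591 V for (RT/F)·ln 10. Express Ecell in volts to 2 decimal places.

Since E°(Ce⁴⁺/Ce³⁺) > E°(Co²⁺/Co), Ce⁴⁺/Ce³⁺ serves as the cathode.
E°cell = E°cat − E°an = +1.611 − (−0.274) = +1.885 V; n = 2.
Balancing gives 2 Ce⁴⁺(aq) + Co(s) → 2 Ce³⁺(aq) + Co²⁺(aq); hence Q = ([Ce³⁺(aq)]^2·[Co²⁺(aq)]) / [Ce⁴⁺(aq)]^2 = 0.0154 (log Q = −1.811).
By the Nernst equation, E = +1.885 − (0.0591/2)·(−1.811) = +1.94 V.

+1.94 V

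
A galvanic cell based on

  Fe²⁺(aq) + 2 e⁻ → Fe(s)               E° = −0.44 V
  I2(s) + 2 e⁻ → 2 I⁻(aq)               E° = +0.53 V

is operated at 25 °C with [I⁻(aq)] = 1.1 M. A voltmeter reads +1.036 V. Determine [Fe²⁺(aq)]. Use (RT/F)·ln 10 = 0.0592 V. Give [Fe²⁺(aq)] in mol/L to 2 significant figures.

0.0049 M

With I₂/I⁻ at the cathode and Fe²⁺/Fe at the anode, E°cell = +0.53 − (−0.44) = +0.97 V (n = 2).
Rearranging E = E° − (0.0592/n)·log Q gives log Q = 2(+0.97 − (+1.036))/0.0592 = −2.230.
For I2(s) + Fe(s) → 2 I⁻(aq) + Fe²⁺(aq), the reaction quotient is Q = [I⁻(aq)]^2·[Fe²⁺(aq)].
Solving for the unknown gives log [Fe²⁺(aq)] = −2.313, so [Fe²⁺(aq)] ≈ 0.0049 M.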